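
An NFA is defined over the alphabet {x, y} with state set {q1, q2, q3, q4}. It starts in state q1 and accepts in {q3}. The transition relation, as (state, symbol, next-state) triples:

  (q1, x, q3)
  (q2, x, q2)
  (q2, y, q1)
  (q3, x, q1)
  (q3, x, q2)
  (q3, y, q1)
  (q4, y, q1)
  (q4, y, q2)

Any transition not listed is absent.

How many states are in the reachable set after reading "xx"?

Start in {q1}.
Read 'x': {q1} → {q3}.
Read 'x': {q3} → {q1, q2}.
That set has 2 states.

2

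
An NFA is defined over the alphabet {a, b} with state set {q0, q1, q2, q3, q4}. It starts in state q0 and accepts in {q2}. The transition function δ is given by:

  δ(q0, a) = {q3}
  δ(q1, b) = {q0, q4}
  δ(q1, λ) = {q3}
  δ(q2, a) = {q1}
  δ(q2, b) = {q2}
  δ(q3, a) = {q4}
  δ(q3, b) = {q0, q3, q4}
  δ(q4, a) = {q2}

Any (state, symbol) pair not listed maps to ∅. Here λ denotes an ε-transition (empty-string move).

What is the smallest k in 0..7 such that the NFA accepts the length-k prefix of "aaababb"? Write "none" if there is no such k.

3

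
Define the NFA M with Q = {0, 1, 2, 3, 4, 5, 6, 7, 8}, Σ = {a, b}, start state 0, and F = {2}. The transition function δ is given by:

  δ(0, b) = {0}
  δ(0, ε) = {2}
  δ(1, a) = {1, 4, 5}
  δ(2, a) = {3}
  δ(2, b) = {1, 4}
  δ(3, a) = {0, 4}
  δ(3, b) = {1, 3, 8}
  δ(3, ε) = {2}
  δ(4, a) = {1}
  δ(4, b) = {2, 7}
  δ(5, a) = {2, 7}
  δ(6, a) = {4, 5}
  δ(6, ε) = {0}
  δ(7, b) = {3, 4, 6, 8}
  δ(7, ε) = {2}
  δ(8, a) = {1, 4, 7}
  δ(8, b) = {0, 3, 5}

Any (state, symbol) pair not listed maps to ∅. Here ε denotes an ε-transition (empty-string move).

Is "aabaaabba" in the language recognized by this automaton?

Yes

Start: ε-closure({0}) = {0, 2}.
Read 'a': {0, 2} → {2, 3}.
Read 'a': {2, 3} → {0, 2, 3, 4}.
Read 'b': {0, 2, 3, 4} → {0, 1, 2, 3, 4, 7, 8}.
Read 'a': {0, 1, 2, 3, 4, 7, 8} → {0, 1, 2, 3, 4, 5, 7}.
Read 'a': {0, 1, 2, 3, 4, 5, 7} → {0, 1, 2, 3, 4, 5, 7}.
Read 'a': {0, 1, 2, 3, 4, 5, 7} → {0, 1, 2, 3, 4, 5, 7}.
Read 'b': {0, 1, 2, 3, 4, 5, 7} → {0, 1, 2, 3, 4, 6, 7, 8}.
Read 'b': {0, 1, 2, 3, 4, 6, 7, 8} → {0, 1, 2, 3, 4, 5, 6, 7, 8}.
Read 'a': {0, 1, 2, 3, 4, 5, 6, 7, 8} → {0, 1, 2, 3, 4, 5, 7}.
The final set {0, 1, 2, 3, 4, 5, 7} contains the accepting state 2.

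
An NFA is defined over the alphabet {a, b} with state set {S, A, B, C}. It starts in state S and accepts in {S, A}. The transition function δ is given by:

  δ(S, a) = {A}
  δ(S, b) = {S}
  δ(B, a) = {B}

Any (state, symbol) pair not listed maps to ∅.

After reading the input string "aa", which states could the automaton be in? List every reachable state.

∅

Start in {S}.
Read 'a': {S} → {A}.
Read 'a': {A} → ∅.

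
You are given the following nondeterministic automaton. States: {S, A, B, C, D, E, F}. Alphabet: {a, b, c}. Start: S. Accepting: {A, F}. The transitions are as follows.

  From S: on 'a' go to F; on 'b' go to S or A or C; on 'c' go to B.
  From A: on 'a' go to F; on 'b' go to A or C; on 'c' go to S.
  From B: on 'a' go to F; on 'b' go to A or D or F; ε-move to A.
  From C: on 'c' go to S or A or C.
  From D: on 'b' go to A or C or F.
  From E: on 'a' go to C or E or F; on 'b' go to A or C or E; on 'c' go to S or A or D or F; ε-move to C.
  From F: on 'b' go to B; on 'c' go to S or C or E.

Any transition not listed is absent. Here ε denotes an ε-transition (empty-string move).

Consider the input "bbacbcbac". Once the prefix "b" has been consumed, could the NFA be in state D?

No

Start in {S}.
Read 'b': S→{S, A, C}; now {S, A, C}.
State D is not in {S, A, C}.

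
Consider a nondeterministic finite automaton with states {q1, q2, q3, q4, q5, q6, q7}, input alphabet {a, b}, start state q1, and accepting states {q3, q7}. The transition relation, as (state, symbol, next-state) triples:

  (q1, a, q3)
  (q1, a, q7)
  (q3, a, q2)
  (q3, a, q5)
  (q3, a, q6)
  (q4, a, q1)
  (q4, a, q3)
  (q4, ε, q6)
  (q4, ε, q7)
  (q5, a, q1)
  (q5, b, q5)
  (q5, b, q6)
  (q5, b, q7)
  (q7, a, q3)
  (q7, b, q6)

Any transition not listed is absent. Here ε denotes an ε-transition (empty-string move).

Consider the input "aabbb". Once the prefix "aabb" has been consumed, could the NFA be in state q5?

Yes

Start in {q1}.
Read 'a': q1→{q3, q7}; now {q3, q7}.
Read 'a': q3→{q2, q5, q6}, q7→{q3}; now {q2, q3, q5, q6}.
Read 'b': q2→∅, q3→∅, q5→{q5, q6, q7}, q6→∅; now {q5, q6, q7}.
Read 'b': q5→{q5, q6, q7}, q6→∅, q7→{q6}; now {q5, q6, q7}.
State q5 is in {q5, q6, q7}.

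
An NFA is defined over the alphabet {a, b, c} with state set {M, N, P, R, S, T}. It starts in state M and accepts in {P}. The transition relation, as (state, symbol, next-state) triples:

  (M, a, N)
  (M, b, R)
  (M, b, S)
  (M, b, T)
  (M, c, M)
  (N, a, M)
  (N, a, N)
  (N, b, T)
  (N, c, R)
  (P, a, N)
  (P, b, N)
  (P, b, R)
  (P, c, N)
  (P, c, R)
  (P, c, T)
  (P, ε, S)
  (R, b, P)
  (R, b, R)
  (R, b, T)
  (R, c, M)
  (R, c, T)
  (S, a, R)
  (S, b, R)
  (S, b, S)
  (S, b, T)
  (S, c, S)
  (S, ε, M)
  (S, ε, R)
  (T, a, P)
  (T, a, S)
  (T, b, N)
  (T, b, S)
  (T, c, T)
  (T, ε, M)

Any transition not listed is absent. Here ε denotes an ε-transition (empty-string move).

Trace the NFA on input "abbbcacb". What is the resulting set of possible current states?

{M, N, P, R, S, T}

Start in {M}.
Read 'a': M→{N}; now {N}.
Read 'b': N→{T}; union {T}; ε-closure = {M, T}.
Read 'b': M→{R, S, T}, T→{N, S}; union {N, R, S, T}; ε-closure = {M, N, R, S, T}.
Read 'b': M→{R, S, T}, N→{T}, R→{P, R, T}, S→{R, S, T}, T→{N, S}; union {N, P, R, S, T}; ε-closure = {M, N, P, R, S, T}.
Read 'c': M→{M}, N→{R}, P→{N, R, T}, R→{M, T}, S→{S}, T→{T}; now {M, N, R, S, T}.
Read 'a': M→{N}, N→{M, N}, R→∅, S→{R}, T→{P, S}; now {M, N, P, R, S}.
Read 'c': M→{M}, N→{R}, P→{N, R, T}, R→{M, T}, S→{S}; now {M, N, R, S, T}.
Read 'b': M→{R, S, T}, N→{T}, R→{P, R, T}, S→{R, S, T}, T→{N, S}; union {N, P, R, S, T}; ε-closure = {M, N, P, R, S, T}.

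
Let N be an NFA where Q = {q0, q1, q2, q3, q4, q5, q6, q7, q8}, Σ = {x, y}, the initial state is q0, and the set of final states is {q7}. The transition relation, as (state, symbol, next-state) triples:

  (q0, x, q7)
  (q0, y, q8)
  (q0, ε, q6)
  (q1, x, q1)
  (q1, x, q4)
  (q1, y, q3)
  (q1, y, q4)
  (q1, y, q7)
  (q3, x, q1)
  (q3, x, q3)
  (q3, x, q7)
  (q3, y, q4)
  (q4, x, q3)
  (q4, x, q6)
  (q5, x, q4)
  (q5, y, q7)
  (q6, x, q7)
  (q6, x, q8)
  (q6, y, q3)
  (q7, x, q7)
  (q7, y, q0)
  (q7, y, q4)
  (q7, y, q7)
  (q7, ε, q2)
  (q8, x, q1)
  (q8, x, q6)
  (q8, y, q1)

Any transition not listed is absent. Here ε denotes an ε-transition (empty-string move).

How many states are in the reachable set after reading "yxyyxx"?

Start: ε-closure({q0}) = {q0, q6}.
Read 'y': q0→{q8}, q6→{q3}; now {q3, q8}.
Read 'x': q3→{q1, q3, q7}, q8→{q1, q6}; union {q1, q3, q6, q7}; ε-closure = {q1, q2, q3, q6, q7}.
Read 'y': q1→{q3, q4, q7}, q2→∅, q3→{q4}, q6→{q3}, q7→{q0, q4, q7}; union {q0, q3, q4, q7}; ε-closure = {q0, q2, q3, q4, q6, q7}.
Read 'y': q0→{q8}, q2→∅, q3→{q4}, q4→∅, q6→{q3}, q7→{q0, q4, q7}; union {q0, q3, q4, q7, q8}; ε-closure = {q0, q2, q3, q4, q6, q7, q8}.
Read 'x': q0→{q7}, q2→∅, q3→{q1, q3, q7}, q4→{q3, q6}, q6→{q7, q8}, q7→{q7}, q8→{q1, q6}; union {q1, q3, q6, q7, q8}; ε-closure = {q1, q2, q3, q6, q7, q8}.
Read 'x': q1→{q1, q4}, q2→∅, q3→{q1, q3, q7}, q6→{q7, q8}, q7→{q7}, q8→{q1, q6}; union {q1, q3, q4, q6, q7, q8}; ε-closure = {q1, q2, q3, q4, q6, q7, q8}.
That set has 7 states.

7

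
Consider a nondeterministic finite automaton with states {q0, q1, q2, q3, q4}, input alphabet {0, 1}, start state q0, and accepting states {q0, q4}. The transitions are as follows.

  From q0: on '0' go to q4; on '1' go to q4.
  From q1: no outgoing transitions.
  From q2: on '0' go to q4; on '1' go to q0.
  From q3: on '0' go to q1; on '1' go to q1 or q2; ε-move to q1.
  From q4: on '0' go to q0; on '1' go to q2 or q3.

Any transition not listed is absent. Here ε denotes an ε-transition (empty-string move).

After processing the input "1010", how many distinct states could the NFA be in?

Start in {q0}.
Read '1': q0→{q4}; now {q4}.
Read '0': q4→{q0}; now {q0}.
Read '1': q0→{q4}; now {q4}.
Read '0': q4→{q0}; now {q0}.
That set has 1 state.

1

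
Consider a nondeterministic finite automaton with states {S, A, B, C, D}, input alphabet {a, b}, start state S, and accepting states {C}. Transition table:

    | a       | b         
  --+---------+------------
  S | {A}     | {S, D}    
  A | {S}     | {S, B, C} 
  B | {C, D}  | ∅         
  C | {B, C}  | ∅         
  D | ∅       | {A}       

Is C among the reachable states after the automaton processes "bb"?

Start in {S}.
Read 'b': {S} → {S, D}.
Read 'b': {S, D} → {S, A, D}.
State C is not in {S, A, D}.

No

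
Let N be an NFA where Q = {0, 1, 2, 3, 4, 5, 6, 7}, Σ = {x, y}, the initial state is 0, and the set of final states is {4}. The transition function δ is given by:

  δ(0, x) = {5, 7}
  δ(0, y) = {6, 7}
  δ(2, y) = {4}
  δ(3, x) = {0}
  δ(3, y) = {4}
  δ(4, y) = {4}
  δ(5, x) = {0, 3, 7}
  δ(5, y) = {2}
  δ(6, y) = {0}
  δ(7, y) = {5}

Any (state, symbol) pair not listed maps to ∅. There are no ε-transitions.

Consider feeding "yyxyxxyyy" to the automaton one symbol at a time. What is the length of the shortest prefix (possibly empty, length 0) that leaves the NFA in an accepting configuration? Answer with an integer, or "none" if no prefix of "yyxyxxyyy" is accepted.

4

Start in {0}.
Read 'y': {0} → {6, 7}.
Read 'y': {6, 7} → {0, 5}.
Read 'x': {0, 5} → {0, 3, 5, 7}.
Read 'y': {0, 3, 5, 7} → {2, 4, 5, 6, 7}.
None of the earlier sets intersect F, but {2, 4, 5, 6, 7} does.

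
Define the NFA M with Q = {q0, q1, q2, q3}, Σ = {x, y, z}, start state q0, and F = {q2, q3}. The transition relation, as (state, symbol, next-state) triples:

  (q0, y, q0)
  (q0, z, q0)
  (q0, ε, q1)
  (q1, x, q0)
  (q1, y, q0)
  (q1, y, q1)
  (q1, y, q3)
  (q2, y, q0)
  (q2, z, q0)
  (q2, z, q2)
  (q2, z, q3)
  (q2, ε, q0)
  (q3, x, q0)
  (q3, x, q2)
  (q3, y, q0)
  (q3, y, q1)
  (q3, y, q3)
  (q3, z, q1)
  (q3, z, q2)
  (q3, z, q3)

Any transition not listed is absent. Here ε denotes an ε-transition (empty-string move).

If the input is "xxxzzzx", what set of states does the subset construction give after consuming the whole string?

{q0, q1}

Start: ε-closure({q0}) = {q0, q1}.
Read 'x': {q0, q1} → {q0, q1}.
Read 'x': {q0, q1} → {q0, q1}.
Read 'x': {q0, q1} → {q0, q1}.
Read 'z': {q0, q1} → {q0, q1}.
Read 'z': {q0, q1} → {q0, q1}.
Read 'z': {q0, q1} → {q0, q1}.
Read 'x': {q0, q1} → {q0, q1}.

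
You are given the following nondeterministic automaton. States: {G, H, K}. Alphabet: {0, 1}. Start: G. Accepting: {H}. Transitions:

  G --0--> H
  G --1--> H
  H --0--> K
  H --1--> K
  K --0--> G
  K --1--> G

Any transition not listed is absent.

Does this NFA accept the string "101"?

Start in {G}.
Read '1': G→{H}; now {H}.
Read '0': H→{K}; now {K}.
Read '1': K→{G}; now {G}.
The final set {G} contains no accepting state.

No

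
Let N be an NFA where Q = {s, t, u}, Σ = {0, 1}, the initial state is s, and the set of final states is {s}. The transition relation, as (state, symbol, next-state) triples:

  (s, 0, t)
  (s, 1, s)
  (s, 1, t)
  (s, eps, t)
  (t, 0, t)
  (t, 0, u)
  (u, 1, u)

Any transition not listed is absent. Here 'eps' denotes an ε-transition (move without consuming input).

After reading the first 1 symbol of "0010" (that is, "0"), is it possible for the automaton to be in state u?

Yes

Start: ε-closure({s}) = {s, t}.
Read '0': {s, t} → {t, u}.
State u is in {t, u}.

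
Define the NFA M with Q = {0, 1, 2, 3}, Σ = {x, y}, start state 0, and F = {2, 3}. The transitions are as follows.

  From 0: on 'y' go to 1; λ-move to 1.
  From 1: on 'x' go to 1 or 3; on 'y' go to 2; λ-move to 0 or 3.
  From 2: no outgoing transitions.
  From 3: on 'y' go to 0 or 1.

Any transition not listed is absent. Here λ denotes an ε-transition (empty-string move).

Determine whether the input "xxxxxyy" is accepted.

Yes

Start: ε-closure({0}) = {0, 1, 3}.
Read 'x': {0, 1, 3} → {0, 1, 3}.
Read 'x': {0, 1, 3} → {0, 1, 3}.
Read 'x': {0, 1, 3} → {0, 1, 3}.
Read 'x': {0, 1, 3} → {0, 1, 3}.
Read 'x': {0, 1, 3} → {0, 1, 3}.
Read 'y': {0, 1, 3} → {0, 1, 2, 3}.
Read 'y': {0, 1, 2, 3} → {0, 1, 2, 3}.
The final set {0, 1, 2, 3} contains the accepting states 2, 3.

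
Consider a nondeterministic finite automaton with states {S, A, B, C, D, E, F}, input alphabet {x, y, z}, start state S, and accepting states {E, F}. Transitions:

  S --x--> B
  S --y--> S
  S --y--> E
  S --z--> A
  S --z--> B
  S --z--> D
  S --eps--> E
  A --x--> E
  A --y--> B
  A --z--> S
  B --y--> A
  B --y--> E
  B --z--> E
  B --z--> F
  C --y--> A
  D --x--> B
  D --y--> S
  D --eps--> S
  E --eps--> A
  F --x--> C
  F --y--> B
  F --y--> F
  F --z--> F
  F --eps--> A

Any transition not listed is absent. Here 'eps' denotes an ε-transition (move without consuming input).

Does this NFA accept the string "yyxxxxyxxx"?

No

Start: ε-closure({S}) = {S, A, E}.
Read 'y': {S, A, E} → {S, A, B, E}.
Read 'y': {S, A, B, E} → {S, A, B, E}.
Read 'x': {S, A, B, E} → {A, B, E}.
Read 'x': {A, B, E} → {A, E}.
Read 'x': {A, E} → {A, E}.
Read 'x': {A, E} → {A, E}.
Read 'y': {A, E} → {B}.
Read 'x': {B} → ∅.
The set is empty and remains empty for the remaining 2 symbols.
The final set ∅ contains no accepting state.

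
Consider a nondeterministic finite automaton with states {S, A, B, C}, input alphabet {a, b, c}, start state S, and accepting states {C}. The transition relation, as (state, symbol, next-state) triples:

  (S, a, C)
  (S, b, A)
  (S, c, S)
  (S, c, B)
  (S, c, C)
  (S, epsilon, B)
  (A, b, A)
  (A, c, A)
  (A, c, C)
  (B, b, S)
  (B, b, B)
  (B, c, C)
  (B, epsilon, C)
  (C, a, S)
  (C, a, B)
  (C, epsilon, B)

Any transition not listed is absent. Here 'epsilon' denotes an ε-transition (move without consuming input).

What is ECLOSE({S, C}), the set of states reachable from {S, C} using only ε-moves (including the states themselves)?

{S, B, C}

Begin with {S, C}.
ε-move S → B; add B.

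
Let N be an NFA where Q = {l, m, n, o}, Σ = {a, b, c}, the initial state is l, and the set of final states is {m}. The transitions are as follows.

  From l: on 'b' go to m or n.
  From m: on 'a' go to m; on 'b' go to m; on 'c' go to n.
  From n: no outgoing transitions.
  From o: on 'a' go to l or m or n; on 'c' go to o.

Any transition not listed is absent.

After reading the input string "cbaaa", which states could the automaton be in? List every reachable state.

∅

Start in {l}.
Read 'c': {l} → ∅.
The set is empty and remains empty for the remaining 4 symbols.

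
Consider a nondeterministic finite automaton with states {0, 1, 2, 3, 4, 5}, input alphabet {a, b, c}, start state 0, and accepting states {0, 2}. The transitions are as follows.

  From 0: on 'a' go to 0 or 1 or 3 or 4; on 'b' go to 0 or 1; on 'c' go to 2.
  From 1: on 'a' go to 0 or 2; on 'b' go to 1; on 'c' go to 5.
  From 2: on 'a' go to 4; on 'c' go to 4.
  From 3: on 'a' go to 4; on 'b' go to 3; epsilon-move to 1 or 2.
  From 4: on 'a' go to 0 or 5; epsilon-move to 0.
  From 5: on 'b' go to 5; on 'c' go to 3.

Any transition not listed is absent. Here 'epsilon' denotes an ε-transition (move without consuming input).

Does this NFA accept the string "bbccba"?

Yes

Start in {0}.
Read 'b': 0→{0, 1}; now {0, 1}.
Read 'b': 0→{0, 1}, 1→{1}; now {0, 1}.
Read 'c': 0→{2}, 1→{5}; now {2, 5}.
Read 'c': 2→{4}, 5→{3}; union {3, 4}; ε-closure = {0, 1, 2, 3, 4}.
Read 'b': 0→{0, 1}, 1→{1}, 2→∅, 3→{3}, 4→∅; union {0, 1, 3}; ε-closure = {0, 1, 2, 3}.
Read 'a': 0→{0, 1, 3, 4}, 1→{0, 2}, 2→{4}, 3→{4}; now {0, 1, 2, 3, 4}.
The final set {0, 1, 2, 3, 4} contains the accepting states 0, 2.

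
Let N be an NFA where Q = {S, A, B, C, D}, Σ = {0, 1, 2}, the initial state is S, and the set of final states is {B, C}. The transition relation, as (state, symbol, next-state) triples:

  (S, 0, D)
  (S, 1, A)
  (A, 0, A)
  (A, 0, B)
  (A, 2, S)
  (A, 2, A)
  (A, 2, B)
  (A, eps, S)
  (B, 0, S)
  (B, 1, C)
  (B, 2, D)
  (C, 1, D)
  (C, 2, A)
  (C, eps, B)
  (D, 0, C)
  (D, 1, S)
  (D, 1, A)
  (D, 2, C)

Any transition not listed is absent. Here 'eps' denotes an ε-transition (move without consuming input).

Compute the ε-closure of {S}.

Begin with {S}.
No ε-moves leave this set, so the closure equals the set itself.

{S}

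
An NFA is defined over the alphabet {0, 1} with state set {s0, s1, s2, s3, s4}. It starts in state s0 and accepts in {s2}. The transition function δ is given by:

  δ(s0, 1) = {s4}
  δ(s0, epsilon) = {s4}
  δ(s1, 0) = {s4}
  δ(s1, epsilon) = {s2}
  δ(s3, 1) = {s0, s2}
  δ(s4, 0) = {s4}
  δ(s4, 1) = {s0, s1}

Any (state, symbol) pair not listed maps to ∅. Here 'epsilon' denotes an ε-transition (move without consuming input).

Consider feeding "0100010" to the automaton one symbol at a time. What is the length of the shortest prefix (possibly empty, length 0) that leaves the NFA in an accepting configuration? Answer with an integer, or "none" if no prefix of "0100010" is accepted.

Start: ε-closure({s0}) = {s0, s4}.
Read '0': s0→∅, s4→{s4}; now {s4}.
Read '1': s4→{s0, s1}; union {s0, s1}; ε-closure = {s0, s1, s2, s4}.
None of the earlier sets intersect F, but {s0, s1, s2, s4} does.

2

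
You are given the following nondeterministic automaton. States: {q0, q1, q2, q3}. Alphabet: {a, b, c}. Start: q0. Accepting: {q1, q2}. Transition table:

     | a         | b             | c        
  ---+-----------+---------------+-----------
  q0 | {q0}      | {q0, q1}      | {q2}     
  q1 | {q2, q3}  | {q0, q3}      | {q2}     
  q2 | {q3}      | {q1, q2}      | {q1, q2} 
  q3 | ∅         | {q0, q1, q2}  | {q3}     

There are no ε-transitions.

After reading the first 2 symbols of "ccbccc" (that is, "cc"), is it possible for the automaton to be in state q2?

Yes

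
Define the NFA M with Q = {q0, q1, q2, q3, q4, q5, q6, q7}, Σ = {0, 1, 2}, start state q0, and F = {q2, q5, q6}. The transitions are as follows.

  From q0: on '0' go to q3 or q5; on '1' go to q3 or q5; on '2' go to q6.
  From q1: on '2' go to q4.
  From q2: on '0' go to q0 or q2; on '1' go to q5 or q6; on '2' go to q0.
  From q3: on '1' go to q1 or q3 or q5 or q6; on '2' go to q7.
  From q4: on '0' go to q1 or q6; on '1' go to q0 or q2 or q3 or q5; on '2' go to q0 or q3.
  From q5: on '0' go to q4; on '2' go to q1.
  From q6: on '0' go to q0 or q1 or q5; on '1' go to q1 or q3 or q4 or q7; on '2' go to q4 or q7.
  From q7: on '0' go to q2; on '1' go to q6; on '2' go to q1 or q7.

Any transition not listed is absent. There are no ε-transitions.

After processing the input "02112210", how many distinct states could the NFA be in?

7

Start in {q0}.
Read '0': {q0} → {q3, q5}.
Read '2': {q3, q5} → {q1, q7}.
Read '1': {q1, q7} → {q6}.
Read '1': {q6} → {q1, q3, q4, q7}.
Read '2': {q1, q3, q4, q7} → {q0, q1, q3, q4, q7}.
Read '2': {q0, q1, q3, q4, q7} → {q0, q1, q3, q4, q6, q7}.
Read '1': {q0, q1, q3, q4, q6, q7} → {q0, q1, q2, q3, q4, q5, q6, q7}.
Read '0': {q0, q1, q2, q3, q4, q5, q6, q7} → {q0, q1, q2, q3, q4, q5, q6}.
That set has 7 states.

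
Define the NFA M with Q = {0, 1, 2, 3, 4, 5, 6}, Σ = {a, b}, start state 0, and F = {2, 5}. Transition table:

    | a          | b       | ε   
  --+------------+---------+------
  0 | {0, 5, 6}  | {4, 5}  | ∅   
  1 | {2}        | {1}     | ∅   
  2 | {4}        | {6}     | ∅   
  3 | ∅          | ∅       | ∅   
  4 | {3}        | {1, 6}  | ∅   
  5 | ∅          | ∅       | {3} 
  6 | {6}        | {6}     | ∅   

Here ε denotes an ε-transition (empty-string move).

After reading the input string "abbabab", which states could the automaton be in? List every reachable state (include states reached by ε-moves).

Start in {0}.
Read 'a': 0→{0, 5, 6}; union {0, 5, 6}; ε-closure = {0, 3, 5, 6}.
Read 'b': 0→{4, 5}, 3→∅, 5→∅, 6→{6}; union {4, 5, 6}; ε-closure = {3, 4, 5, 6}.
Read 'b': 3→∅, 4→{1, 6}, 5→∅, 6→{6}; now {1, 6}.
Read 'a': 1→{2}, 6→{6}; now {2, 6}.
Read 'b': 2→{6}, 6→{6}; now {6}.
Read 'a': 6→{6}; now {6}.
Read 'b': 6→{6}; now {6}.

{6}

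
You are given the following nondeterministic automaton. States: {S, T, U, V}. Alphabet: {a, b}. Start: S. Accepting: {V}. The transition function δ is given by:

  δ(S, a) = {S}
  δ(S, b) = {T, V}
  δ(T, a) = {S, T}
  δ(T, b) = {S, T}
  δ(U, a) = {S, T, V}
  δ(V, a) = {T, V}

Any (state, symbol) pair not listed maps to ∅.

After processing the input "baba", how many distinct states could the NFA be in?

3

Start in {S}.
Read 'b': S→{T, V}; now {T, V}.
Read 'a': T→{S, T}, V→{T, V}; now {S, T, V}.
Read 'b': S→{T, V}, T→{S, T}, V→∅; now {S, T, V}.
Read 'a': S→{S}, T→{S, T}, V→{T, V}; now {S, T, V}.
That set has 3 states.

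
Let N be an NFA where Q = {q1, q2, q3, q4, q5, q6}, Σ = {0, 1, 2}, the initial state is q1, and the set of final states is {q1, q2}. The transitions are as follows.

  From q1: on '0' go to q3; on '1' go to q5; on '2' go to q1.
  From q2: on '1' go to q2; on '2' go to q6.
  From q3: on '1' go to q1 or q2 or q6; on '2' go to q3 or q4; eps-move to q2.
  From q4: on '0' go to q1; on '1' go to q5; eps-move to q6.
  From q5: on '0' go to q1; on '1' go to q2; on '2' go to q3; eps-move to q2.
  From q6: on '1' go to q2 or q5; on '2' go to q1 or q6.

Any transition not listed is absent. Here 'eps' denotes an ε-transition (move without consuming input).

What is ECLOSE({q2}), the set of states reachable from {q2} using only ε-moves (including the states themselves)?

Begin with {q2}.
No ε-moves leave this set, so the closure equals the set itself.

{q2}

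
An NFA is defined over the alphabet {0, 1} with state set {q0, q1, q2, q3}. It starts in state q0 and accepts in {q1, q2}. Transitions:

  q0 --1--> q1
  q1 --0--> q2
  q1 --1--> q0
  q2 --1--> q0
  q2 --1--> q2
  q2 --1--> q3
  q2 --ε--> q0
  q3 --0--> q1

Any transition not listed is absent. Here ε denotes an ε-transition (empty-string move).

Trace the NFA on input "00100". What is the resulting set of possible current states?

∅

Start in {q0}.
Read '0': q0→∅; now ∅.
The set is empty and remains empty for the remaining 4 symbols.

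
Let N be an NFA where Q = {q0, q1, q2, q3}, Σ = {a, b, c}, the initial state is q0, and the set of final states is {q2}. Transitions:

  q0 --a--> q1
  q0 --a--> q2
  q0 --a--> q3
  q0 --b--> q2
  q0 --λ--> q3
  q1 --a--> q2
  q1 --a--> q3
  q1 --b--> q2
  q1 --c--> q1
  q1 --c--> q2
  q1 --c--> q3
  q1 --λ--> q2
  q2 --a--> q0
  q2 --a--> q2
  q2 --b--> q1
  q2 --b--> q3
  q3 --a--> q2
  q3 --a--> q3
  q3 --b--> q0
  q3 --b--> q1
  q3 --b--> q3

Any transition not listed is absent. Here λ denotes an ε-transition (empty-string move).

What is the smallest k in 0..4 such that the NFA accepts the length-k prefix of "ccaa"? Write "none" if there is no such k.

Start: ε-closure({q0}) = {q0, q3}.
Read 'c': q0→∅, q3→∅; now ∅.
The set is empty and remains empty for the remaining 3 symbols.
No reachable set along the way intersects F.

none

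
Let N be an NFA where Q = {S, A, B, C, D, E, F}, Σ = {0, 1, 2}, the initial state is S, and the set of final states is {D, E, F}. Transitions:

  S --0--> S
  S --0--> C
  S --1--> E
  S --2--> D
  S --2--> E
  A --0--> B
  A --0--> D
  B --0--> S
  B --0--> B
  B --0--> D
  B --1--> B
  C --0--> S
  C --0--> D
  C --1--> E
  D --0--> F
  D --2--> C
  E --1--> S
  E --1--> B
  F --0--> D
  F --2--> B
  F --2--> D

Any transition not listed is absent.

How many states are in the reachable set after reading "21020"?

3

Start in {S}.
Read '2': {S} → {D, E}.
Read '1': {D, E} → {S, B}.
Read '0': {S, B} → {S, B, C, D}.
Read '2': {S, B, C, D} → {C, D, E}.
Read '0': {C, D, E} → {S, D, F}.
That set has 3 states.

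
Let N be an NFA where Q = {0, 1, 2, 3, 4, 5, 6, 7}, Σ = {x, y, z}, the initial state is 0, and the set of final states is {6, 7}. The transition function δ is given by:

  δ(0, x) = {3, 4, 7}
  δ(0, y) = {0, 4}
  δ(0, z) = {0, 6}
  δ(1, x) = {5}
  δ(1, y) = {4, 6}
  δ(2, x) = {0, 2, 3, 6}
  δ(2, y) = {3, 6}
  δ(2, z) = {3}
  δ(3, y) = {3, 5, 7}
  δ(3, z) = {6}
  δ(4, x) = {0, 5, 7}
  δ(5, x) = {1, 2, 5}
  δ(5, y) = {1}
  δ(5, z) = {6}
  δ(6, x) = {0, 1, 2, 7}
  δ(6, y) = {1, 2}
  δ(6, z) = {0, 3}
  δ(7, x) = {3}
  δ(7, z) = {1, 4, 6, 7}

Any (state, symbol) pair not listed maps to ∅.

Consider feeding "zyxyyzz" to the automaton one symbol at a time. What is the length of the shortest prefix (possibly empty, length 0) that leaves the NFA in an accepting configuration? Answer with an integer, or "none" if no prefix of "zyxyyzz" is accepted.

Start in {0}.
Read 'z': 0→{0, 6}; now {0, 6}.
None of the earlier sets intersect F, but {0, 6} does.

1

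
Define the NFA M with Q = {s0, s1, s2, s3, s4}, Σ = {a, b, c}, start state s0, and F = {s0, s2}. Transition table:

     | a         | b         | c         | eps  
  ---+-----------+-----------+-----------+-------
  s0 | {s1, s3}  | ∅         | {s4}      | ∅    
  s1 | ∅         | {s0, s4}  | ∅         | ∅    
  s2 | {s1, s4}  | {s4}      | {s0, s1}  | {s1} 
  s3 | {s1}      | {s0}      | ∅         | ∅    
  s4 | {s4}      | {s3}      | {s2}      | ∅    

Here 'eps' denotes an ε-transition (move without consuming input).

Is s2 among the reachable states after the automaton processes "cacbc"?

Yes

Start in {s0}.
Read 'c': s0→{s4}; now {s4}.
Read 'a': s4→{s4}; now {s4}.
Read 'c': s4→{s2}; union {s2}; ε-closure = {s1, s2}.
Read 'b': s1→{s0, s4}, s2→{s4}; now {s0, s4}.
Read 'c': s0→{s4}, s4→{s2}; union {s2, s4}; ε-closure = {s1, s2, s4}.
State s2 is in {s1, s2, s4}.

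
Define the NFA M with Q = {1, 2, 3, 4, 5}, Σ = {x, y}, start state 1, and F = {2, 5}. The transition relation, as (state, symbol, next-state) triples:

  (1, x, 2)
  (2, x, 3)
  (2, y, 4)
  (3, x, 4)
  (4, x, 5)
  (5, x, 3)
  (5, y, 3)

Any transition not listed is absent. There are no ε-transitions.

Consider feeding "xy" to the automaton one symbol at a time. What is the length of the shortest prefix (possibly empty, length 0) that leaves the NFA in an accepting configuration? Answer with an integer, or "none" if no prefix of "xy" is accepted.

1

Start in {1}.
Read 'x': 1→{2}; now {2}.
None of the earlier sets intersect F, but {2} does.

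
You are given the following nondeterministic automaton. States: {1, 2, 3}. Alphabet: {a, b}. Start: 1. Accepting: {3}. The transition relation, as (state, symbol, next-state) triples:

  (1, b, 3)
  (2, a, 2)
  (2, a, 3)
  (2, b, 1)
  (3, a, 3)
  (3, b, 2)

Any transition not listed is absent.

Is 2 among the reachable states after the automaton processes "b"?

Start in {1}.
Read 'b': 1→{3}; now {3}.
State 2 is not in {3}.

No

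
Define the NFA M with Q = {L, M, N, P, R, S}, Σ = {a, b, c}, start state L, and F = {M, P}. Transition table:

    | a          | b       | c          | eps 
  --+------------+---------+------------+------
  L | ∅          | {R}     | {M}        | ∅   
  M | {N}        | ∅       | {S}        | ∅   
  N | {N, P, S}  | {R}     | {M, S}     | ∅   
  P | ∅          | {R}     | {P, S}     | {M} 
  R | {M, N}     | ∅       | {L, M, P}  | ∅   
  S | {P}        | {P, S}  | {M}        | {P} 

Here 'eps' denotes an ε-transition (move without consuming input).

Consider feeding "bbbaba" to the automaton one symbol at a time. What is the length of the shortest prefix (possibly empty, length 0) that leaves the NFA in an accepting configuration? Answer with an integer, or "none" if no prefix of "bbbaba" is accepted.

Start in {L}.
Read 'b': L→{R}; now {R}.
Read 'b': R→∅; now ∅.
The set is empty and remains empty for the remaining 4 symbols.
No reachable set along the way intersects F.

none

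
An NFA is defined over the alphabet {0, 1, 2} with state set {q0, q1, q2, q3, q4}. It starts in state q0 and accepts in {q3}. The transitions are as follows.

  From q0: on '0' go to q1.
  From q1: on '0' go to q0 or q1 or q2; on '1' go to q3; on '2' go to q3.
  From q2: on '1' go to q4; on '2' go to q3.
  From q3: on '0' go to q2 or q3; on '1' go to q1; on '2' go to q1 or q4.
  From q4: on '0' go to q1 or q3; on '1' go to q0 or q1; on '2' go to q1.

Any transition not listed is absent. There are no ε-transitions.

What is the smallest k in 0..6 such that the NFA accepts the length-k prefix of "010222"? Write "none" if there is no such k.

2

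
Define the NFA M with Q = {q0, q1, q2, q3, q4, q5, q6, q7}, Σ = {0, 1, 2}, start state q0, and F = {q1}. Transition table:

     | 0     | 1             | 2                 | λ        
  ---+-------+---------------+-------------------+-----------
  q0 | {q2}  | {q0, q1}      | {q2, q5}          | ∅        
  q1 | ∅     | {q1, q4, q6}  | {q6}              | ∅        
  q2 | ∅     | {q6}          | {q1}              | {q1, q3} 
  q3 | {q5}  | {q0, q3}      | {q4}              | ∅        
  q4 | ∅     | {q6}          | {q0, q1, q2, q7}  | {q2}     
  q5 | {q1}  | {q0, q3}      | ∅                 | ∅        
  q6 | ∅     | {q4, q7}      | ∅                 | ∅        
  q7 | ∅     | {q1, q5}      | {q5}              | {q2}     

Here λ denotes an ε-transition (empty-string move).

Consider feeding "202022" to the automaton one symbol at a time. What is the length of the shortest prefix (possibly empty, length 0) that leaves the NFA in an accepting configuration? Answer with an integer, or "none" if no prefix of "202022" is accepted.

Start in {q0}.
Read '2': q0→{q2, q5}; union {q2, q5}; ε-closure = {q1, q2, q3, q5}.
None of the earlier sets intersect F, but {q1, q2, q3, q5} does.

1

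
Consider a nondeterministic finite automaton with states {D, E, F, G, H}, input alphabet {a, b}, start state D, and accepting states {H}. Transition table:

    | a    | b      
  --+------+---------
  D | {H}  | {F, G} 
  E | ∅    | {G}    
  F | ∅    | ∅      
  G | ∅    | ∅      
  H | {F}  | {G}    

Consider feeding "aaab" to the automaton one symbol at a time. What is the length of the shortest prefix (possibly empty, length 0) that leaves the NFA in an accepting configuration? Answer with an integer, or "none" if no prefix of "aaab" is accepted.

Start in {D}.
Read 'a': D→{H}; now {H}.
None of the earlier sets intersect F, but {H} does.

1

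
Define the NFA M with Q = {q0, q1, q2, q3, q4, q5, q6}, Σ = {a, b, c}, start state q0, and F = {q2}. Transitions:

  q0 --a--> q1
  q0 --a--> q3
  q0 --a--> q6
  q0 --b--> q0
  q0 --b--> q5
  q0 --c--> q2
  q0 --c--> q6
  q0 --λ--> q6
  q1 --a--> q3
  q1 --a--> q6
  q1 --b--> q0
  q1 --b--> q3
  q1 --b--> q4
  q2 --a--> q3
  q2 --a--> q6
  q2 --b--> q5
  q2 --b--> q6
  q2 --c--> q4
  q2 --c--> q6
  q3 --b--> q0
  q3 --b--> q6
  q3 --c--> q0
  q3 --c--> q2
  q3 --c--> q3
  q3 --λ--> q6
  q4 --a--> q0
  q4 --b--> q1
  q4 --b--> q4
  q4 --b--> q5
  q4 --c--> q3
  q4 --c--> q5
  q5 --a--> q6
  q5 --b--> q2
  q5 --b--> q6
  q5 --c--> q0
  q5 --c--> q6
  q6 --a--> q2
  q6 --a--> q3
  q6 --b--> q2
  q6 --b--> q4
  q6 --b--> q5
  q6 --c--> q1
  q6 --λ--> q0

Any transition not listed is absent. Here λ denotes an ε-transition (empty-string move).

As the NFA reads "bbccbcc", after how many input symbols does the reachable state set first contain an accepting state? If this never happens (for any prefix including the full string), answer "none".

1

Start: ε-closure({q0}) = {q0, q6}.
Read 'b': q0→{q0, q5}, q6→{q2, q4, q5}; union {q0, q2, q4, q5}; ε-closure = {q0, q2, q4, q5, q6}.
None of the earlier sets intersect F, but {q0, q2, q4, q5, q6} does.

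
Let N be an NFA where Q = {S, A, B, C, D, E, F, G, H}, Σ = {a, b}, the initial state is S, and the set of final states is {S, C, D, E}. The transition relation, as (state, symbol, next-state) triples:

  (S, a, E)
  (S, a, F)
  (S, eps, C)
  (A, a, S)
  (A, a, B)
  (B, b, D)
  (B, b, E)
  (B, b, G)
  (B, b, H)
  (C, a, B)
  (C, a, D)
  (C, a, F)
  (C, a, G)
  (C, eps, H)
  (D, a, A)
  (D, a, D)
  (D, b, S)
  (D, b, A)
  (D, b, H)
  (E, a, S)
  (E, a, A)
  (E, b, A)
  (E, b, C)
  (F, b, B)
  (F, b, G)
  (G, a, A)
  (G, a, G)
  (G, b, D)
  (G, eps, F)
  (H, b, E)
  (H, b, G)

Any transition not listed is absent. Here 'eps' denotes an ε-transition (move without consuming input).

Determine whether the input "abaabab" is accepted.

Yes

Start: ε-closure({S}) = {S, C, H}.
Read 'a': {S, C, H} → {B, D, E, F, G}.
Read 'b': {B, D, E, F, G} → {S, A, B, C, D, E, F, G, H}.
Read 'a': {S, A, B, C, D, E, F, G, H} → {S, A, B, C, D, E, F, G, H}.
Read 'a': {S, A, B, C, D, E, F, G, H} → {S, A, B, C, D, E, F, G, H}.
Read 'b': {S, A, B, C, D, E, F, G, H} → {S, A, B, C, D, E, F, G, H}.
Read 'a': {S, A, B, C, D, E, F, G, H} → {S, A, B, C, D, E, F, G, H}.
Read 'b': {S, A, B, C, D, E, F, G, H} → {S, A, B, C, D, E, F, G, H}.
The final set {S, A, B, C, D, E, F, G, H} contains the accepting states S, C, D, E.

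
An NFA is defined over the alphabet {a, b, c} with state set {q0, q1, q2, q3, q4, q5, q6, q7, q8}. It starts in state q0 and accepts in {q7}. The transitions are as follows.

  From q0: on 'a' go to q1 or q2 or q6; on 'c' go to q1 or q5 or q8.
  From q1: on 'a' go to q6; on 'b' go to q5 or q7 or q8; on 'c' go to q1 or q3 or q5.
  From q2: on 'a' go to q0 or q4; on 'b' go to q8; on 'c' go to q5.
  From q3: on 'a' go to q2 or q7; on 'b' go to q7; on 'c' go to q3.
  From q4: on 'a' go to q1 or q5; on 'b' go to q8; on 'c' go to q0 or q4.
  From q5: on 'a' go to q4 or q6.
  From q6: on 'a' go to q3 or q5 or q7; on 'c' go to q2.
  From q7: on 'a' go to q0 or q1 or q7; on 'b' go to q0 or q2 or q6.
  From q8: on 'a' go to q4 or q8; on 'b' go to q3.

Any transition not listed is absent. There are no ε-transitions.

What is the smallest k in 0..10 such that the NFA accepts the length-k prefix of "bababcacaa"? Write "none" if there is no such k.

none

Start in {q0}.
Read 'b': {q0} → ∅.
The set is empty and remains empty for the remaining 9 symbols.
No reachable set along the way intersects F.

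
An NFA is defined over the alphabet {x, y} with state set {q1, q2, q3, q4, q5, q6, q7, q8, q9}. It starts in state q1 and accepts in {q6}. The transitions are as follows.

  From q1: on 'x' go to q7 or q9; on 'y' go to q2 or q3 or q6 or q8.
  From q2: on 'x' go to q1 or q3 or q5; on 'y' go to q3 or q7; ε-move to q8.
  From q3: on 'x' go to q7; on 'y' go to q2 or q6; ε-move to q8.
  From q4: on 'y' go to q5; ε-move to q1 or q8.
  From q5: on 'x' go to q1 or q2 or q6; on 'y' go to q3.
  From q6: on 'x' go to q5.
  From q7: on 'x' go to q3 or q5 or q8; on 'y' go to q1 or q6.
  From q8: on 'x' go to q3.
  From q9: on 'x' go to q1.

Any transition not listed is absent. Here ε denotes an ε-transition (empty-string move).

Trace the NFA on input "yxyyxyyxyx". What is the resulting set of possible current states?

{q1, q3, q5, q7, q8, q9}

Start in {q1}.
Read 'y': {q1} → {q2, q3, q6, q8}.
Read 'x': {q2, q3, q6, q8} → {q1, q3, q5, q7, q8}.
Read 'y': {q1, q3, q5, q7, q8} → {q1, q2, q3, q6, q8}.
Read 'y': {q1, q2, q3, q6, q8} → {q2, q3, q6, q7, q8}.
Read 'x': {q2, q3, q6, q7, q8} → {q1, q3, q5, q7, q8}.
Read 'y': {q1, q3, q5, q7, q8} → {q1, q2, q3, q6, q8}.
Read 'y': {q1, q2, q3, q6, q8} → {q2, q3, q6, q7, q8}.
Read 'x': {q2, q3, q6, q7, q8} → {q1, q3, q5, q7, q8}.
Read 'y': {q1, q3, q5, q7, q8} → {q1, q2, q3, q6, q8}.
Read 'x': {q1, q2, q3, q6, q8} → {q1, q3, q5, q7, q8, q9}.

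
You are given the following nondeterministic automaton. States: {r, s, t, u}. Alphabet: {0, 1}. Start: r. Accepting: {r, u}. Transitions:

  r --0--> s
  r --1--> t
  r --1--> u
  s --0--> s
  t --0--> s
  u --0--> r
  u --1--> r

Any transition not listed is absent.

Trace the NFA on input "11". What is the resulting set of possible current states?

{r}

Start in {r}.
Read '1': r→{t, u}; now {t, u}.
Read '1': t→∅, u→{r}; now {r}.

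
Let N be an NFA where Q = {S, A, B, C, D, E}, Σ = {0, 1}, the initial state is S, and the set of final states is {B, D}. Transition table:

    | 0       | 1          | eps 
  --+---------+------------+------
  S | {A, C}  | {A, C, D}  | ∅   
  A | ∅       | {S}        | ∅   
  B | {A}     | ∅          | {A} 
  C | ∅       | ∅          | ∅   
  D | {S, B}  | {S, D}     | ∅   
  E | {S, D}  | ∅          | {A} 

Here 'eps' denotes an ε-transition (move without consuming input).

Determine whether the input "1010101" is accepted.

Yes

Start in {S}.
Read '1': {S} → {A, C, D}.
Read '0': {A, C, D} → {S, A, B}.
Read '1': {S, A, B} → {S, A, C, D}.
Read '0': {S, A, C, D} → {S, A, B, C}.
Read '1': {S, A, B, C} → {S, A, C, D}.
Read '0': {S, A, C, D} → {S, A, B, C}.
Read '1': {S, A, B, C} → {S, A, C, D}.
The final set {S, A, C, D} contains the accepting state D.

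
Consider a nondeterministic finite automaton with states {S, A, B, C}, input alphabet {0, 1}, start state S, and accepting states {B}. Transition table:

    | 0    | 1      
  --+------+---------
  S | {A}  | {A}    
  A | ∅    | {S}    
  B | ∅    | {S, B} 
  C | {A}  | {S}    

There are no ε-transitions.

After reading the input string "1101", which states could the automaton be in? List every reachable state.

Start in {S}.
Read '1': S→{A}; now {A}.
Read '1': A→{S}; now {S}.
Read '0': S→{A}; now {A}.
Read '1': A→{S}; now {S}.

{S}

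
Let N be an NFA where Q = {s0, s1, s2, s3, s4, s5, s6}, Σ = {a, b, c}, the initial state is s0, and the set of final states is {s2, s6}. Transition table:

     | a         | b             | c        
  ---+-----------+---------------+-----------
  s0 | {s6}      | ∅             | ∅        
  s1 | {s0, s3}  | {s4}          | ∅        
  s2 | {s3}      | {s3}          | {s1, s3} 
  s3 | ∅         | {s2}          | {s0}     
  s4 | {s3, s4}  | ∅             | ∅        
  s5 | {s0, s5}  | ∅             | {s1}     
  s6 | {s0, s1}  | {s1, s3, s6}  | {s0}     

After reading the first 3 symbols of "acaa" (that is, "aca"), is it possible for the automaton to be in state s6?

Start in {s0}.
Read 'a': s0→{s6}; now {s6}.
Read 'c': s6→{s0}; now {s0}.
Read 'a': s0→{s6}; now {s6}.
State s6 is in {s6}.

Yes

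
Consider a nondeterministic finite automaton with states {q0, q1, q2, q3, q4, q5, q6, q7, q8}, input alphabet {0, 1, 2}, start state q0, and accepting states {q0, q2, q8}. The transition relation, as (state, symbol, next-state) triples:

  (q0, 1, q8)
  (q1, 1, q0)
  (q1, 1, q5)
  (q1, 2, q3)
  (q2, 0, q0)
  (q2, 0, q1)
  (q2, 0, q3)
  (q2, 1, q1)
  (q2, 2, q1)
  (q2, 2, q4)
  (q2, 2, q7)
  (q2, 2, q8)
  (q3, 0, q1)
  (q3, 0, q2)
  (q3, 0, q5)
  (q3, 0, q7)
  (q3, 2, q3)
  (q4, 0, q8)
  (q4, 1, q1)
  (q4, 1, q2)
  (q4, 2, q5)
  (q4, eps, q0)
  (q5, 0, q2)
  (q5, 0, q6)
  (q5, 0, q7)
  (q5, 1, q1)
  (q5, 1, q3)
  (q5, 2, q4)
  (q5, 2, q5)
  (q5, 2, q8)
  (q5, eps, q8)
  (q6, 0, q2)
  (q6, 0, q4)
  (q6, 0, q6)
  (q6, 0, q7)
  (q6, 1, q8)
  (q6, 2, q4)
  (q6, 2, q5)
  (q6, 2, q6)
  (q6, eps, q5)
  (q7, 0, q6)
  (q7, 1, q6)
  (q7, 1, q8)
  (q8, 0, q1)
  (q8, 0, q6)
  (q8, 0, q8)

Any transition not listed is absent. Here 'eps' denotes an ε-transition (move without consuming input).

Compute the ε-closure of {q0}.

Begin with {q0}.
No ε-moves leave this set, so the closure equals the set itself.

{q0}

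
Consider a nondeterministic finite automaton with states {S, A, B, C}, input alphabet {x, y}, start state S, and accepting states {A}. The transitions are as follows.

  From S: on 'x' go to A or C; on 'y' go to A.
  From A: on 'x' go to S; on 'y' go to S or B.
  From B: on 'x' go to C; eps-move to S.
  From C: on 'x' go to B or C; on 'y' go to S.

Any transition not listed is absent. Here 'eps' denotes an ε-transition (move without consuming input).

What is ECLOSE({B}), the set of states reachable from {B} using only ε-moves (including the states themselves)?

{S, B}

Begin with {B}.
ε-move B → S; add S.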